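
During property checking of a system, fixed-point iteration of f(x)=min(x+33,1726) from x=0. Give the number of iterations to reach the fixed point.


Step 1: x=0, cap=1726, increment=33
Step 2: x grows by 33 each step until capped at 1726; fixed point is x=1726
Step 3: iterations = ceil(1726/33) = 53

53


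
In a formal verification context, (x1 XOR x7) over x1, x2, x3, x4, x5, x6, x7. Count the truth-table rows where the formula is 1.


Formula: (x1 XOR x7) over 7 vars (128 rows)
Evaluate each row (x1, x2, x3, x4, x5, x6, x7 as bits, MSB first):
  row 0 [0000000]: (0 XOR 0) -> 0
  row 1 [0000001]: (0 XOR 1) -> 1
  row 2 [0000010]: (0 XOR 0) -> 0
  row 3 [0000011]: (0 XOR 1) -> 1
  row 4 [0000100]: (0 XOR 0) -> 0
  (every remaining row is evaluated the same way; all 128 results are listed next)
Full result column, 8 rows per line (x1,x2,x3,x4 fixed per line; x5,x6,x7 runs 000..111 left to right):
  rows 0-7 [x1,x2,x3,x4=0000]: 01010101  (ones: 4)
  rows 8-15 [x1,x2,x3,x4=0001]: 01010101  (ones: 4)
  rows 16-23 [x1,x2,x3,x4=0010]: 01010101  (ones: 4)
  rows 24-31 [x1,x2,x3,x4=0011]: 01010101  (ones: 4)
  rows 32-39 [x1,x2,x3,x4=0100]: 01010101  (ones: 4)
  rows 40-47 [x1,x2,x3,x4=0101]: 01010101  (ones: 4)
  rows 48-55 [x1,x2,x3,x4=0110]: 01010101  (ones: 4)
  rows 56-63 [x1,x2,x3,x4=0111]: 01010101  (ones: 4)
  rows 64-71 [x1,x2,x3,x4=1000]: 10101010  (ones: 4)
  rows 72-79 [x1,x2,x3,x4=1001]: 10101010  (ones: 4)
  rows 80-87 [x1,x2,x3,x4=1010]: 10101010  (ones: 4)
  rows 88-95 [x1,x2,x3,x4=1011]: 10101010  (ones: 4)
  rows 96-103 [x1,x2,x3,x4=1100]: 10101010  (ones: 4)
  rows 104-111 [x1,x2,x3,x4=1101]: 10101010  (ones: 4)
  rows 112-119 [x1,x2,x3,x4=1110]: 10101010  (ones: 4)
  rows 120-127 [x1,x2,x3,x4=1111]: 10101010  (ones: 4)
Count of 1-rows = 4+4+4+4+4+4+4+4+4+4+4+4+4+4+4+4 = 64

64


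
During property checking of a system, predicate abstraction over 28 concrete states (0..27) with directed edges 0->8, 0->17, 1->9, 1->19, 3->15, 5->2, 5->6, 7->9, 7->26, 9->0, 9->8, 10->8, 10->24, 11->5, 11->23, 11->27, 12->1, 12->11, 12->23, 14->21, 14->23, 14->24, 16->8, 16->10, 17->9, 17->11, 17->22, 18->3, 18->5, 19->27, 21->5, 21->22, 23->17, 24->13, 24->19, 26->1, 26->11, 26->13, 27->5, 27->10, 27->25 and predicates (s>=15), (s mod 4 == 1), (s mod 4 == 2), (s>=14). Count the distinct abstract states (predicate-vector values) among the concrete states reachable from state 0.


BFS from 0:
Concrete reachable: {0, 2, 5, 6, 8, 9, 10, 11, 13, 17, 19, 22, 23, 24, 25, 27}
Abstract via predicates (s>=15), (s mod 4 == 1), (s mod 4 == 2), (s>=14):
  (0,0,0,0) <- {0, 8, 11}
  (0,0,1,0) <- {2, 6, 10}
  (0,1,0,0) <- {5, 9, 13}
  (1,0,0,1) <- {19, 23, 24, 27}
  (1,0,1,1) <- {22}
  (1,1,0,1) <- {17, 25}
Distinct abstract states = 6

6


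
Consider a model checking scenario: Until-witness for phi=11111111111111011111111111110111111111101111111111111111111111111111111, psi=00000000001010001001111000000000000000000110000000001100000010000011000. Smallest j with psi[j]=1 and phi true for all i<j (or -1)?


(phi U psi) at 0: need smallest j with psi[j]=1 and phi[i]=1 for all i in [0,j).
Scan from step 0:
  step 0: phi=1, psi=0 -> continue
  step 1: phi=1, psi=0 -> continue
  step 2: phi=1, psi=0 -> continue
  step 3: phi=1, psi=0 -> continue
  step 10: psi=1 and phi held for [0,10) -> witness found
Witness step = 10

10


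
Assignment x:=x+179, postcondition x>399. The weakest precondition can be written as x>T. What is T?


Formula: wp(x:=E, P) = P[E/x] (substitute E for x in postcondition)
Step 1: Postcondition: x>399
Step 2: Substitute x+179 for x: x+179>399
Step 3: Solve for x: x > 399-179 = 220

220


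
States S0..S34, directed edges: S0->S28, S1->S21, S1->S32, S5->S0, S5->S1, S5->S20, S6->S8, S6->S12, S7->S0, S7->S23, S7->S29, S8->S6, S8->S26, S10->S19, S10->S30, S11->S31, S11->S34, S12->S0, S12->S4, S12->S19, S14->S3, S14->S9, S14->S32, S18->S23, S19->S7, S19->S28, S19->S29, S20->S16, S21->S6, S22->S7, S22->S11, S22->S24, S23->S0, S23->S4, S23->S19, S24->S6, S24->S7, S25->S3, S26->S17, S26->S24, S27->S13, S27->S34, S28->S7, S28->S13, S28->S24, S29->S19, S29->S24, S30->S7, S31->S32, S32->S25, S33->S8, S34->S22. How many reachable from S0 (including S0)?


BFS from S0:
  layer 0: {S0}
  layer 1: {S28}
  layer 2: {S7, S13, S24}
  layer 3: {S6, S23, S29}
  layer 4: {S4, S8, S12, S19}
  layer 5: {S26}
  layer 6: {S17}
Reachable set: {S0, S4, S6, S7, S8, S12, S13, S17, S19, S23, S24, S26, S28, S29}
Count = 14

14


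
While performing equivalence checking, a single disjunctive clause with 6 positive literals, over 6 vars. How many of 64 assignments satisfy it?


Step 1: Total=2^6=64
Step 2: Unsat when all 6 false: 2^0=1
Step 3: Sat=64-1=63

63


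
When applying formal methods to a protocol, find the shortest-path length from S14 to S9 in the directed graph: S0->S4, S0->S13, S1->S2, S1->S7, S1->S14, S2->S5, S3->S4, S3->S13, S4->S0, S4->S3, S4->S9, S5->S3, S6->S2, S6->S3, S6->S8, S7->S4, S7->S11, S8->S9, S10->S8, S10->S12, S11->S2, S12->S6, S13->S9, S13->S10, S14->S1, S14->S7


BFS layer-by-layer from S14:
  dist 0: {S14}
  dist 1: {S1, S7}
  dist 2: {S2, S4, S11}
  dist 3: {S0, S3, S5, S9}
  -> S9 reached at distance 3
Shortest path length = 3

3


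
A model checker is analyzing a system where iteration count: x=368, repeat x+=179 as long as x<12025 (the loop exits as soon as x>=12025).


Step 1: x goes from 368 toward 12025 by 179; the body runs while x<12025, so iterations = ceil((bound-start)/step)
Step 2: Distance=11657
Step 3: ceil(11657/179)=66

66


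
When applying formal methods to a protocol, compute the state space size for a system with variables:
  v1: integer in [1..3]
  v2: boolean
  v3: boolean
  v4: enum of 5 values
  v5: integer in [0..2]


State space = product of domain sizes of all variables.
Domain sizes:
  v1 (integer in [1..3]): 3
  v2 (boolean): 2
  v3 (boolean): 2
  v4 (enum of 5 values): 5
  v5 (integer in [0..2]): 3
Product = 3 * 2 * 2 * 5 * 3 = 180

180


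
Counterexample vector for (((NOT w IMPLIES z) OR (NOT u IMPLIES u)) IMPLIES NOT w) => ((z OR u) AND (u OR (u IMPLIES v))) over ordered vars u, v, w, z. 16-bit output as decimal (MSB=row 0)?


F1 = (((NOT w IMPLIES z) OR (NOT u IMPLIES u)) IMPLIES NOT w)
F2 = ((z OR u) AND (u OR (u IMPLIES v)))
Counterexample to F1=>F2 is where F1=1 and F2=0.
Evaluate each row (bits = u,v,w,z, MSB first):
  row 0 [0000]: F1=1 F2=0 -> F1&~F2 -> 1
  row 1 [0001]: F1=1 F2=1 -> F1&~F2 -> 0
  row 2 [0010]: F1=0 F2=0 -> F1&~F2 -> 0
  row 3 [0011]: F1=0 F2=1 -> F1&~F2 -> 0
  row 4 [0100]: F1=1 F2=0 -> F1&~F2 -> 1
  row 5 [0101]: F1=1 F2=1 -> F1&~F2 -> 0
  row 6 [0110]: F1=0 F2=0 -> F1&~F2 -> 0
  row 7 [0111]: F1=0 F2=1 -> F1&~F2 -> 0
  row 8 [1000]: F1=1 F2=1 -> F1&~F2 -> 0
  row 9 [1001]: F1=1 F2=1 -> F1&~F2 -> 0
  row 10 [1010]: F1=0 F2=1 -> F1&~F2 -> 0
  row 11 [1011]: F1=0 F2=1 -> F1&~F2 -> 0
  row 12 [1100]: F1=1 F2=1 -> F1&~F2 -> 0
  row 13 [1101]: F1=1 F2=1 -> F1&~F2 -> 0
  row 14 [1110]: F1=0 F2=1 -> F1&~F2 -> 0
  row 15 [1111]: F1=0 F2=1 -> F1&~F2 -> 0
Full result column, 4 rows per line (u,v fixed per line; w,z runs 00..11 left to right):
  rows 0-3 [u,v=00]: 1000  = hex 8
  rows 4-7 [u,v=01]: 1000  = hex 8
  rows 8-11 [u,v=10]: 0000  = hex 0
  rows 12-15 [u,v=11]: 0000  = hex 0
Counterexample vector (row 0 .. row 15) = 1000100000000000
Output column grouped in 4s = 1000 1000 0000 0000 = 0x8800
Convert to decimal digit by digit (value = value*16 + digit):
  8 -> 8
  8*16 + 8 = 136
  136*16 + 0 = 2176
  2176*16 + 0 = 34816
Decimal = 34816

34816


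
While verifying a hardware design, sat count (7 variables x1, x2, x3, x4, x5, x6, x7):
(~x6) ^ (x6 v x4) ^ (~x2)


CNF with 3 clauses over 7 vars (128 assignments).
An assignment satisfies CNF iff every clause has >=1 true literal.
Check each row (bits = x1,x2,x3,x4,x5,x6,x7; clause T/F shown):
  row 0 [0000000]: clauses=TFT -> 0
  row 1 [0000001]: clauses=TFT -> 0
  row 2 [0000010]: clauses=FTT -> 0
  row 3 [0000011]: clauses=FTT -> 0
  row 4 [0000100]: clauses=TFT -> 0
  (every remaining row is evaluated the same way; all 128 results are listed next)
Full result column, 8 rows per line (x1,x2,x3,x4 fixed per line; x5,x6,x7 runs 000..111 left to right):
  rows 0-7 [x1,x2,x3,x4=0000]: 00000000  (ones: 0)
  rows 8-15 [x1,x2,x3,x4=0001]: 11001100  (ones: 4)
  rows 16-23 [x1,x2,x3,x4=0010]: 00000000  (ones: 0)
  rows 24-31 [x1,x2,x3,x4=0011]: 11001100  (ones: 4)
  rows 32-39 [x1,x2,x3,x4=0100]: 00000000  (ones: 0)
  rows 40-47 [x1,x2,x3,x4=0101]: 00000000  (ones: 0)
  rows 48-55 [x1,x2,x3,x4=0110]: 00000000  (ones: 0)
  rows 56-63 [x1,x2,x3,x4=0111]: 00000000  (ones: 0)
  rows 64-71 [x1,x2,x3,x4=1000]: 00000000  (ones: 0)
  rows 72-79 [x1,x2,x3,x4=1001]: 11001100  (ones: 4)
  rows 80-87 [x1,x2,x3,x4=1010]: 00000000  (ones: 0)
  rows 88-95 [x1,x2,x3,x4=1011]: 11001100  (ones: 4)
  rows 96-103 [x1,x2,x3,x4=1100]: 00000000  (ones: 0)
  rows 104-111 [x1,x2,x3,x4=1101]: 00000000  (ones: 0)
  rows 112-119 [x1,x2,x3,x4=1110]: 00000000  (ones: 0)
  rows 120-127 [x1,x2,x3,x4=1111]: 00000000  (ones: 0)
Satisfying assignments = 0+4+0+4+0+0+0+0+0+4+0+4+0+0+0+0 = 16

16


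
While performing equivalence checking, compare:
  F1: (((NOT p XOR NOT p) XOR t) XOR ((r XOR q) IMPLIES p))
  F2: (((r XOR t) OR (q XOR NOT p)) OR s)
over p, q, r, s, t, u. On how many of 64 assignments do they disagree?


F1 = (((NOT p XOR NOT p) XOR t) XOR ((r XOR q) IMPLIES p))
F2 = (((r XOR t) OR (q XOR NOT p)) OR s)
Evaluate both on each of 64 rows (bits = p,q,r,s,t,u):
  row 0 [000000]: F1=1 F2=1 -> 0
  row 1 [000001]: F1=1 F2=1 -> 0
  row 2 [000010]: F1=0 F2=1 (differ) -> 1
  row 3 [000011]: F1=0 F2=1 (differ) -> 1
  row 4 [000100]: F1=1 F2=1 -> 0
  (every remaining row is evaluated the same way; all 64 results are listed next)
Full result column, 8 rows per line (p,q,r fixed per line; s,t,u runs 000..111 left to right):
  rows 0-7 [p,q,r=000]: 00110011  (ones: 4)
  rows 8-15 [p,q,r=001]: 11001100  (ones: 4)
  rows 16-23 [p,q,r=010]: 00001100  (ones: 2)
  rows 24-31 [p,q,r=011]: 00000011  (ones: 2)
  rows 32-39 [p,q,r=100]: 11110011  (ones: 6)
  rows 40-47 [p,q,r=101]: 00000011  (ones: 2)
  rows 48-55 [p,q,r=110]: 00110011  (ones: 4)
  rows 56-63 [p,q,r=111]: 00110011  (ones: 4)
Disagreements = 4+4+2+2+6+2+4+4 = 28

28


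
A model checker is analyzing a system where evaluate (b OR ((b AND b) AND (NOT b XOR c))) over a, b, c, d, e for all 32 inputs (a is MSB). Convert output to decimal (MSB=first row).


Formula: (b OR ((b AND b) AND (NOT b XOR c))) over a, b, c, d, e (32 rows)
Evaluate each row (bits = a,b,c,d,e, MSB first):
  row 0 [00000]: (0 OR ((0 AND 0) AND (NOT 0 XOR 0))) -> 0
  row 1 [00001]: (0 OR ((0 AND 0) AND (NOT 0 XOR 0))) -> 0
  row 2 [00010]: (0 OR ((0 AND 0) AND (NOT 0 XOR 0))) -> 0
  row 3 [00011]: (0 OR ((0 AND 0) AND (NOT 0 XOR 0))) -> 0
  row 4 [00100]: (0 OR ((0 AND 0) AND (NOT 0 XOR 1))) -> 0
  row 5 [00101]: (0 OR ((0 AND 0) AND (NOT 0 XOR 1))) -> 0
  row 6 [00110]: (0 OR ((0 AND 0) AND (NOT 0 XOR 1))) -> 0
  row 7 [00111]: (0 OR ((0 AND 0) AND (NOT 0 XOR 1))) -> 0
  row 8 [01000]: (1 OR ((1 AND 1) AND (NOT 1 XOR 0))) -> 1
  row 9 [01001]: (1 OR ((1 AND 1) AND (NOT 1 XOR 0))) -> 1
  row 10 [01010]: (1 OR ((1 AND 1) AND (NOT 1 XOR 0))) -> 1
  row 11 [01011]: (1 OR ((1 AND 1) AND (NOT 1 XOR 0))) -> 1
  row 12 [01100]: (1 OR ((1 AND 1) AND (NOT 1 XOR 1))) -> 1
  row 13 [01101]: (1 OR ((1 AND 1) AND (NOT 1 XOR 1))) -> 1
  row 14 [01110]: (1 OR ((1 AND 1) AND (NOT 1 XOR 1))) -> 1
  row 15 [01111]: (1 OR ((1 AND 1) AND (NOT 1 XOR 1))) -> 1
  row 16 [10000]: (0 OR ((0 AND 0) AND (NOT 0 XOR 0))) -> 0
  row 17 [10001]: (0 OR ((0 AND 0) AND (NOT 0 XOR 0))) -> 0
  row 18 [10010]: (0 OR ((0 AND 0) AND (NOT 0 XOR 0))) -> 0
  row 19 [10011]: (0 OR ((0 AND 0) AND (NOT 0 XOR 0))) -> 0
  row 20 [10100]: (0 OR ((0 AND 0) AND (NOT 0 XOR 1))) -> 0
  row 21 [10101]: (0 OR ((0 AND 0) AND (NOT 0 XOR 1))) -> 0
  row 22 [10110]: (0 OR ((0 AND 0) AND (NOT 0 XOR 1))) -> 0
  row 23 [10111]: (0 OR ((0 AND 0) AND (NOT 0 XOR 1))) -> 0
  row 24 [11000]: (1 OR ((1 AND 1) AND (NOT 1 XOR 0))) -> 1
  row 25 [11001]: (1 OR ((1 AND 1) AND (NOT 1 XOR 0))) -> 1
  row 26 [11010]: (1 OR ((1 AND 1) AND (NOT 1 XOR 0))) -> 1
  row 27 [11011]: (1 OR ((1 AND 1) AND (NOT 1 XOR 0))) -> 1
  row 28 [11100]: (1 OR ((1 AND 1) AND (NOT 1 XOR 1))) -> 1
  row 29 [11101]: (1 OR ((1 AND 1) AND (NOT 1 XOR 1))) -> 1
  row 30 [11110]: (1 OR ((1 AND 1) AND (NOT 1 XOR 1))) -> 1
  row 31 [11111]: (1 OR ((1 AND 1) AND (NOT 1 XOR 1))) -> 1
Full result column, 4 rows per line (a,b,c fixed per line; d,e runs 00..11 left to right):
  rows 0-3 [a,b,c=000]: 0000  = hex 0
  rows 4-7 [a,b,c=001]: 0000  = hex 0
  rows 8-11 [a,b,c=010]: 1111  = hex F
  rows 12-15 [a,b,c=011]: 1111  = hex F
  rows 16-19 [a,b,c=100]: 0000  = hex 0
  rows 20-23 [a,b,c=101]: 0000  = hex 0
  rows 24-27 [a,b,c=110]: 1111  = hex F
  rows 28-31 [a,b,c=111]: 1111  = hex F
Output column (row 0 .. row 31) = 00000000111111110000000011111111
Output column grouped in 4s = 0000 0000 1111 1111 0000 0000 1111 1111 = 0x00FF00FF
Convert to decimal digit by digit (value = value*16 + digit):
  0 -> 0
  0*16 + 0 = 0
  0*16 + 15 (F) = 15
  15*16 + 15 (F) = 255
  255*16 + 0 = 4080
  4080*16 + 0 = 65280
  65280*16 + 15 (F) = 1044495
  1044495*16 + 15 (F) = 16711935
Decimal = 16711935

16711935


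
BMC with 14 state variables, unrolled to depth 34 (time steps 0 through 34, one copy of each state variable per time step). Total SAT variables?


BMC unrolls to depth k, creating one copy of each state var for steps 0..k.
Step count = 34 + 1 = 35 (steps 0 through 34)
Vars per step = 14
Total = 14 * 35 = 490

490


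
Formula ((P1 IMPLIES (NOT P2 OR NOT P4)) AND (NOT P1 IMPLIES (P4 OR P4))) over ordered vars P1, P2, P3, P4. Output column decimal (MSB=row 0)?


Formula: ((P1 IMPLIES (NOT P2 OR NOT P4)) AND (NOT P1 IMPLIES (P4 OR P4))) over P1, P2, P3, P4 (16 rows)
Evaluate each row (bits = P1,P2,P3,P4, MSB first):
  row 0 [0000]: ((0 IMPLIES (NOT 0 OR NOT 0)) AND (NOT 0 IMPLIES (0 OR 0))) -> 0
  row 1 [0001]: ((0 IMPLIES (NOT 0 OR NOT 1)) AND (NOT 0 IMPLIES (1 OR 1))) -> 1
  row 2 [0010]: ((0 IMPLIES (NOT 0 OR NOT 0)) AND (NOT 0 IMPLIES (0 OR 0))) -> 0
  row 3 [0011]: ((0 IMPLIES (NOT 0 OR NOT 1)) AND (NOT 0 IMPLIES (1 OR 1))) -> 1
  row 4 [0100]: ((0 IMPLIES (NOT 1 OR NOT 0)) AND (NOT 0 IMPLIES (0 OR 0))) -> 0
  row 5 [0101]: ((0 IMPLIES (NOT 1 OR NOT 1)) AND (NOT 0 IMPLIES (1 OR 1))) -> 1
  row 6 [0110]: ((0 IMPLIES (NOT 1 OR NOT 0)) AND (NOT 0 IMPLIES (0 OR 0))) -> 0
  row 7 [0111]: ((0 IMPLIES (NOT 1 OR NOT 1)) AND (NOT 0 IMPLIES (1 OR 1))) -> 1
  row 8 [1000]: ((1 IMPLIES (NOT 0 OR NOT 0)) AND (NOT 1 IMPLIES (0 OR 0))) -> 1
  row 9 [1001]: ((1 IMPLIES (NOT 0 OR NOT 1)) AND (NOT 1 IMPLIES (1 OR 1))) -> 1
  row 10 [1010]: ((1 IMPLIES (NOT 0 OR NOT 0)) AND (NOT 1 IMPLIES (0 OR 0))) -> 1
  row 11 [1011]: ((1 IMPLIES (NOT 0 OR NOT 1)) AND (NOT 1 IMPLIES (1 OR 1))) -> 1
  row 12 [1100]: ((1 IMPLIES (NOT 1 OR NOT 0)) AND (NOT 1 IMPLIES (0 OR 0))) -> 1
  row 13 [1101]: ((1 IMPLIES (NOT 1 OR NOT 1)) AND (NOT 1 IMPLIES (1 OR 1))) -> 0
  row 14 [1110]: ((1 IMPLIES (NOT 1 OR NOT 0)) AND (NOT 1 IMPLIES (0 OR 0))) -> 1
  row 15 [1111]: ((1 IMPLIES (NOT 1 OR NOT 1)) AND (NOT 1 IMPLIES (1 OR 1))) -> 0
Full result column, 4 rows per line (P1,P2 fixed per line; P3,P4 runs 00..11 left to right):
  rows 0-3 [P1,P2=00]: 0101  = hex 5
  rows 4-7 [P1,P2=01]: 0101  = hex 5
  rows 8-11 [P1,P2=10]: 1111  = hex F
  rows 12-15 [P1,P2=11]: 1010  = hex A
Output column (row 0 .. row 15) = 0101010111111010
Output column grouped in 4s = 0101 0101 1111 1010 = 0x55FA
Convert to decimal digit by digit (value = value*16 + digit):
  5 -> 5
  5*16 + 5 = 85
  85*16 + 15 (F) = 1375
  1375*16 + 10 (A) = 22010
Decimal = 22010

22010


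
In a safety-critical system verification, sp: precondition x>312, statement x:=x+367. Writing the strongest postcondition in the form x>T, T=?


Formula: sp(P, x:=E) = exists old_x. (x = E[old_x/x]) AND P[old_x/x] (old_x is the value of x before the assignment; eliminate old_x by solving x = E[old_x/x] for old_x)
Step 1: Precondition P: x>312, i.e. old_x > 312
Step 2: Assignment gives x = old_x + 367, so old_x = x - 367
Step 3: Substitute into P: x - 367 > 312
Step 4: Simplify: x > 312+367 = 679

679


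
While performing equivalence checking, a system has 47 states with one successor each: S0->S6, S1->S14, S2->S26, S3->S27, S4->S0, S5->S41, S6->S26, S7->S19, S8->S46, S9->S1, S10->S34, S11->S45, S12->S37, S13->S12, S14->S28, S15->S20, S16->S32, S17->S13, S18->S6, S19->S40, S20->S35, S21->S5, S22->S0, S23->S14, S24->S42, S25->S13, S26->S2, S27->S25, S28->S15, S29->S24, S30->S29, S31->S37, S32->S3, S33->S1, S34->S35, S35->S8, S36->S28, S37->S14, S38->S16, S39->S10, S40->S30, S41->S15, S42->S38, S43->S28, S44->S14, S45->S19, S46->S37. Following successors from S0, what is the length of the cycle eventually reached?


Trace from S0 until a state repeats:
  S0 -> S6 -> S26 -> S2 -> S26
S26 first seen at step 2, revisited at step 4.
Cycle length = 4 - 2 = 2

2


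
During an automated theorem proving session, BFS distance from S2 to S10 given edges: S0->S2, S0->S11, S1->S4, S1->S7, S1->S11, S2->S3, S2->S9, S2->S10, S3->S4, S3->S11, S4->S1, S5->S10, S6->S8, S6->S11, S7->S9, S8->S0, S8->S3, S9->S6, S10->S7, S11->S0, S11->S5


BFS layer-by-layer from S2:
  dist 0: {S2}
  dist 1: {S3, S9, S10}
  -> S10 reached at distance 1
Shortest path length = 1

1


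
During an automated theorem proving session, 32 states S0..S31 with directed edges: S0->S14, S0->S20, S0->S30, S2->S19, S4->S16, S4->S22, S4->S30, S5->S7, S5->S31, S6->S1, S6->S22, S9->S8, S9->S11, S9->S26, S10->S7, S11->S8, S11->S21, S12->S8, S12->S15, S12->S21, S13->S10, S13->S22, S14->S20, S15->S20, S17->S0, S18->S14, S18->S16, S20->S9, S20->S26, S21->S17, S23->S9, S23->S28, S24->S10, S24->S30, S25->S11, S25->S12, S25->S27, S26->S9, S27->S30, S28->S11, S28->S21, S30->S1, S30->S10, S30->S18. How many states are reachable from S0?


BFS from S0:
  layer 0: {S0}
  layer 1: {S14, S20, S30}
  layer 2: {S1, S9, S10, S18, S26}
  layer 3: {S7, S8, S11, S16}
  layer 4: {S21}
  layer 5: {S17}
Reachable set: {S0, S1, S7, S8, S9, S10, S11, S14, S16, S17, S18, S20, S21, S26, S30}
Count = 15

15


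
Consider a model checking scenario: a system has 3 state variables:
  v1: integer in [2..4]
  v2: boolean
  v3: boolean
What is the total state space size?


State space = product of domain sizes of all variables.
Domain sizes:
  v1 (integer in [2..4]): 3
  v2 (boolean): 2
  v3 (boolean): 2
Product = 3 * 2 * 2 = 12

12


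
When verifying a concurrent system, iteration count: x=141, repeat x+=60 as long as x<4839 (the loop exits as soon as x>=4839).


Step 1: x goes from 141 toward 4839 by 60; the body runs while x<4839, so iterations = ceil((bound-start)/step)
Step 2: Distance=4698
Step 3: ceil(4698/60)=79

79


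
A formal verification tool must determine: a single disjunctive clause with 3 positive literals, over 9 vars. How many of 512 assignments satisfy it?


Step 1: Total=2^9=512
Step 2: Unsat when all 3 false: 2^6=64
Step 3: Sat=512-64=448

448


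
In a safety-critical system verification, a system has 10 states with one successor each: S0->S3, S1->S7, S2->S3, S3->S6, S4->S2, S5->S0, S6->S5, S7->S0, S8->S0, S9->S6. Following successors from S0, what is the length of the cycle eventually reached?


Trace from S0 until a state repeats:
  S0 -> S3 -> S6 -> S5 -> S0
S0 first seen at step 0, revisited at step 4.
Cycle length = 4 - 0 = 4

4


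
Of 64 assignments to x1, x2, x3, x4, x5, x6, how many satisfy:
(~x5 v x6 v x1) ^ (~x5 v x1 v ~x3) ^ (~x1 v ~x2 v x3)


CNF with 3 clauses over 6 vars (64 assignments).
An assignment satisfies CNF iff every clause has >=1 true literal.
Check each row (bits = x1,x2,x3,x4,x5,x6; clause T/F shown):
  row 0 [000000]: clauses=TTT -> 1
  row 1 [000001]: clauses=TTT -> 1
  row 2 [000010]: clauses=FTT -> 0
  row 3 [000011]: clauses=TTT -> 1
  row 4 [000100]: clauses=TTT -> 1
  (every remaining row is evaluated the same way; all 64 results are listed next)
Full result column, 8 rows per line (x1,x2,x3 fixed per line; x4,x5,x6 runs 000..111 left to right):
  rows 0-7 [x1,x2,x3=000]: 11011101  (ones: 6)
  rows 8-15 [x1,x2,x3=001]: 11001100  (ones: 4)
  rows 16-23 [x1,x2,x3=010]: 11011101  (ones: 6)
  rows 24-31 [x1,x2,x3=011]: 11001100  (ones: 4)
  rows 32-39 [x1,x2,x3=100]: 11111111  (ones: 8)
  rows 40-47 [x1,x2,x3=101]: 11111111  (ones: 8)
  rows 48-55 [x1,x2,x3=110]: 00000000  (ones: 0)
  rows 56-63 [x1,x2,x3=111]: 11111111  (ones: 8)
Satisfying assignments = 6+4+6+4+8+8+0+8 = 44

44


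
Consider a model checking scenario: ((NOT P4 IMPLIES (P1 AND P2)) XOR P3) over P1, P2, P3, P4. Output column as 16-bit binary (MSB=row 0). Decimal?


Formula: ((NOT P4 IMPLIES (P1 AND P2)) XOR P3) over P1, P2, P3, P4 (16 rows)
Evaluate each row (bits = P1,P2,P3,P4, MSB first):
  row 0 [0000]: ((NOT 0 IMPLIES (0 AND 0)) XOR 0) -> 0
  row 1 [0001]: ((NOT 1 IMPLIES (0 AND 0)) XOR 0) -> 1
  row 2 [0010]: ((NOT 0 IMPLIES (0 AND 0)) XOR 1) -> 1
  row 3 [0011]: ((NOT 1 IMPLIES (0 AND 0)) XOR 1) -> 0
  row 4 [0100]: ((NOT 0 IMPLIES (0 AND 1)) XOR 0) -> 0
  row 5 [0101]: ((NOT 1 IMPLIES (0 AND 1)) XOR 0) -> 1
  row 6 [0110]: ((NOT 0 IMPLIES (0 AND 1)) XOR 1) -> 1
  row 7 [0111]: ((NOT 1 IMPLIES (0 AND 1)) XOR 1) -> 0
  row 8 [1000]: ((NOT 0 IMPLIES (1 AND 0)) XOR 0) -> 0
  row 9 [1001]: ((NOT 1 IMPLIES (1 AND 0)) XOR 0) -> 1
  row 10 [1010]: ((NOT 0 IMPLIES (1 AND 0)) XOR 1) -> 1
  row 11 [1011]: ((NOT 1 IMPLIES (1 AND 0)) XOR 1) -> 0
  row 12 [1100]: ((NOT 0 IMPLIES (1 AND 1)) XOR 0) -> 1
  row 13 [1101]: ((NOT 1 IMPLIES (1 AND 1)) XOR 0) -> 1
  row 14 [1110]: ((NOT 0 IMPLIES (1 AND 1)) XOR 1) -> 0
  row 15 [1111]: ((NOT 1 IMPLIES (1 AND 1)) XOR 1) -> 0
Full result column, 4 rows per line (P1,P2 fixed per line; P3,P4 runs 00..11 left to right):
  rows 0-3 [P1,P2=00]: 0110  = hex 6
  rows 4-7 [P1,P2=01]: 0110  = hex 6
  rows 8-11 [P1,P2=10]: 0110  = hex 6
  rows 12-15 [P1,P2=11]: 1100  = hex C
Output column (row 0 .. row 15) = 0110011001101100
Output column grouped in 4s = 0110 0110 0110 1100 = 0x666C
Convert to decimal digit by digit (value = value*16 + digit):
  6 -> 6
  6*16 + 6 = 102
  102*16 + 6 = 1638
  1638*16 + 12 (C) = 26220
Decimal = 26220

26220


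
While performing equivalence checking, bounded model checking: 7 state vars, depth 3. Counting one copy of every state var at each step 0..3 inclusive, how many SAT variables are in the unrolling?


BMC unrolls to depth k, creating one copy of each state var for steps 0..k.
Step count = 3 + 1 = 4 (steps 0 through 3)
Vars per step = 7
Total = 7 * 4 = 28

28


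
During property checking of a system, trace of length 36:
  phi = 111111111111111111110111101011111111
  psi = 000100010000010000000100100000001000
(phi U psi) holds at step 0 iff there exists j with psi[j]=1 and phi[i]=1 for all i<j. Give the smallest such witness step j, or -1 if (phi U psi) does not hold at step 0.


(phi U psi) at 0: need smallest j with psi[j]=1 and phi[i]=1 for all i in [0,j).
Scan from step 0:
  step 0: phi=1, psi=0 -> continue
  step 1: phi=1, psi=0 -> continue
  step 2: phi=1, psi=0 -> continue
  step 3: psi=1 and phi held for [0,3) -> witness found
Witness step = 3

3


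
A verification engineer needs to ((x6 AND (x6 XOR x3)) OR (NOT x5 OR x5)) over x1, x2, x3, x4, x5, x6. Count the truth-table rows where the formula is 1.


Formula: ((x6 AND (x6 XOR x3)) OR (NOT x5 OR x5)) over 6 vars (64 rows)
Evaluate each row (x1, x2, x3, x4, x5, x6 as bits, MSB first):
  row 0 [000000]: ((0 AND (0 XOR 0)) OR (NOT 0 OR 0)) -> 1
  row 1 [000001]: ((1 AND (1 XOR 0)) OR (NOT 0 OR 0)) -> 1
  row 2 [000010]: ((0 AND (0 XOR 0)) OR (NOT 1 OR 1)) -> 1
  row 3 [000011]: ((1 AND (1 XOR 0)) OR (NOT 1 OR 1)) -> 1
  row 4 [000100]: ((0 AND (0 XOR 0)) OR (NOT 0 OR 0)) -> 1
  (every remaining row is evaluated the same way; all 64 results are listed next)
Full result column, 8 rows per line (x1,x2,x3 fixed per line; x4,x5,x6 runs 000..111 left to right):
  rows 0-7 [x1,x2,x3=000]: 11111111  (ones: 8)
  rows 8-15 [x1,x2,x3=001]: 11111111  (ones: 8)
  rows 16-23 [x1,x2,x3=010]: 11111111  (ones: 8)
  rows 24-31 [x1,x2,x3=011]: 11111111  (ones: 8)
  rows 32-39 [x1,x2,x3=100]: 11111111  (ones: 8)
  rows 40-47 [x1,x2,x3=101]: 11111111  (ones: 8)
  rows 48-55 [x1,x2,x3=110]: 11111111  (ones: 8)
  rows 56-63 [x1,x2,x3=111]: 11111111  (ones: 8)
Count of 1-rows = 8+8+8+8+8+8+8+8 = 64

64


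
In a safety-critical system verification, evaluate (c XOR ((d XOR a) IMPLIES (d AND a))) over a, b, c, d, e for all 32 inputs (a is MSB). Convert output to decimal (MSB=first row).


Formula: (c XOR ((d XOR a) IMPLIES (d AND a))) over a, b, c, d, e (32 rows)
Evaluate each row (bits = a,b,c,d,e, MSB first):
  row 0 [00000]: (0 XOR ((0 XOR 0) IMPLIES (0 AND 0))) -> 1
  row 1 [00001]: (0 XOR ((0 XOR 0) IMPLIES (0 AND 0))) -> 1
  row 2 [00010]: (0 XOR ((1 XOR 0) IMPLIES (1 AND 0))) -> 0
  row 3 [00011]: (0 XOR ((1 XOR 0) IMPLIES (1 AND 0))) -> 0
  row 4 [00100]: (1 XOR ((0 XOR 0) IMPLIES (0 AND 0))) -> 0
  row 5 [00101]: (1 XOR ((0 XOR 0) IMPLIES (0 AND 0))) -> 0
  row 6 [00110]: (1 XOR ((1 XOR 0) IMPLIES (1 AND 0))) -> 1
  row 7 [00111]: (1 XOR ((1 XOR 0) IMPLIES (1 AND 0))) -> 1
  row 8 [01000]: (0 XOR ((0 XOR 0) IMPLIES (0 AND 0))) -> 1
  row 9 [01001]: (0 XOR ((0 XOR 0) IMPLIES (0 AND 0))) -> 1
  row 10 [01010]: (0 XOR ((1 XOR 0) IMPLIES (1 AND 0))) -> 0
  row 11 [01011]: (0 XOR ((1 XOR 0) IMPLIES (1 AND 0))) -> 0
  row 12 [01100]: (1 XOR ((0 XOR 0) IMPLIES (0 AND 0))) -> 0
  row 13 [01101]: (1 XOR ((0 XOR 0) IMPLIES (0 AND 0))) -> 0
  row 14 [01110]: (1 XOR ((1 XOR 0) IMPLIES (1 AND 0))) -> 1
  row 15 [01111]: (1 XOR ((1 XOR 0) IMPLIES (1 AND 0))) -> 1
  row 16 [10000]: (0 XOR ((0 XOR 1) IMPLIES (0 AND 1))) -> 0
  row 17 [10001]: (0 XOR ((0 XOR 1) IMPLIES (0 AND 1))) -> 0
  row 18 [10010]: (0 XOR ((1 XOR 1) IMPLIES (1 AND 1))) -> 1
  row 19 [10011]: (0 XOR ((1 XOR 1) IMPLIES (1 AND 1))) -> 1
  row 20 [10100]: (1 XOR ((0 XOR 1) IMPLIES (0 AND 1))) -> 1
  row 21 [10101]: (1 XOR ((0 XOR 1) IMPLIES (0 AND 1))) -> 1
  row 22 [10110]: (1 XOR ((1 XOR 1) IMPLIES (1 AND 1))) -> 0
  row 23 [10111]: (1 XOR ((1 XOR 1) IMPLIES (1 AND 1))) -> 0
  row 24 [11000]: (0 XOR ((0 XOR 1) IMPLIES (0 AND 1))) -> 0
  row 25 [11001]: (0 XOR ((0 XOR 1) IMPLIES (0 AND 1))) -> 0
  row 26 [11010]: (0 XOR ((1 XOR 1) IMPLIES (1 AND 1))) -> 1
  row 27 [11011]: (0 XOR ((1 XOR 1) IMPLIES (1 AND 1))) -> 1
  row 28 [11100]: (1 XOR ((0 XOR 1) IMPLIES (0 AND 1))) -> 1
  row 29 [11101]: (1 XOR ((0 XOR 1) IMPLIES (0 AND 1))) -> 1
  row 30 [11110]: (1 XOR ((1 XOR 1) IMPLIES (1 AND 1))) -> 0
  row 31 [11111]: (1 XOR ((1 XOR 1) IMPLIES (1 AND 1))) -> 0
Full result column, 4 rows per line (a,b,c fixed per line; d,e runs 00..11 left to right):
  rows 0-3 [a,b,c=000]: 1100  = hex C
  rows 4-7 [a,b,c=001]: 0011  = hex 3
  rows 8-11 [a,b,c=010]: 1100  = hex C
  rows 12-15 [a,b,c=011]: 0011  = hex 3
  rows 16-19 [a,b,c=100]: 0011  = hex 3
  rows 20-23 [a,b,c=101]: 1100  = hex C
  rows 24-27 [a,b,c=110]: 0011  = hex 3
  rows 28-31 [a,b,c=111]: 1100  = hex C
Output column (row 0 .. row 31) = 11000011110000110011110000111100
Output column grouped in 4s = 1100 0011 1100 0011 0011 1100 0011 1100 = 0xC3C33C3C
Convert to decimal digit by digit (value = value*16 + digit):
  C -> 12
  12*16 + 3 = 195
  195*16 + 12 (C) = 3132
  3132*16 + 3 = 50115
  50115*16 + 3 = 801843
  801843*16 + 12 (C) = 12829500
  12829500*16 + 3 = 205272003
  205272003*16 + 12 (C) = 3284352060
Decimal = 3284352060

3284352060


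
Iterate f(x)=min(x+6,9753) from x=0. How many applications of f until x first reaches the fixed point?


Step 1: x=0, cap=9753, increment=6
Step 2: x grows by 6 each step until capped at 9753; fixed point is x=9753
Step 3: iterations = ceil(9753/6) = 1626

1626


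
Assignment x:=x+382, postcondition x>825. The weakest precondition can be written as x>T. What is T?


Formula: wp(x:=E, P) = P[E/x] (substitute E for x in postcondition)
Step 1: Postcondition: x>825
Step 2: Substitute x+382 for x: x+382>825
Step 3: Solve for x: x > 825-382 = 443

443


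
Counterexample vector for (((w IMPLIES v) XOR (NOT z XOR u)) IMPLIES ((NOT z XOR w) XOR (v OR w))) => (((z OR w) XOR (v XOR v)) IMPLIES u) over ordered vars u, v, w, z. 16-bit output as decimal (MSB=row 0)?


F1 = (((w IMPLIES v) XOR (NOT z XOR u)) IMPLIES ((NOT z XOR w) XOR (v OR w)))
F2 = (((z OR w) XOR (v XOR v)) IMPLIES u)
Counterexample to F1=>F2 is where F1=1 and F2=0.
Evaluate each row (bits = u,v,w,z, MSB first):
  row 0 [0000]: F1=1 F2=1 -> F1&~F2 -> 0
  row 1 [0001]: F1=0 F2=0 -> F1&~F2 -> 0
  row 2 [0010]: F1=1 F2=0 -> F1&~F2 -> 1
  row 3 [0011]: F1=1 F2=0 -> F1&~F2 -> 1
  row 4 [0100]: F1=1 F2=1 -> F1&~F2 -> 0
  row 5 [0101]: F1=1 F2=0 -> F1&~F2 -> 1
  row 6 [0110]: F1=1 F2=0 -> F1&~F2 -> 1
  row 7 [0111]: F1=0 F2=0 -> F1&~F2 -> 0
  row 8 [1000]: F1=1 F2=1 -> F1&~F2 -> 0
  row 9 [1001]: F1=1 F2=1 -> F1&~F2 -> 0
  row 10 [1010]: F1=1 F2=1 -> F1&~F2 -> 0
  row 11 [1011]: F1=0 F2=1 -> F1&~F2 -> 0
  row 12 [1100]: F1=0 F2=1 -> F1&~F2 -> 0
  row 13 [1101]: F1=1 F2=1 -> F1&~F2 -> 0
  row 14 [1110]: F1=1 F2=1 -> F1&~F2 -> 0
  row 15 [1111]: F1=1 F2=1 -> F1&~F2 -> 0
Full result column, 4 rows per line (u,v fixed per line; w,z runs 00..11 left to right):
  rows 0-3 [u,v=00]: 0011  = hex 3
  rows 4-7 [u,v=01]: 0110  = hex 6
  rows 8-11 [u,v=10]: 0000  = hex 0
  rows 12-15 [u,v=11]: 0000  = hex 0
Counterexample vector (row 0 .. row 15) = 0011011000000000
Output column grouped in 4s = 0011 0110 0000 0000 = 0x3600
Convert to decimal digit by digit (value = value*16 + digit):
  3 -> 3
  3*16 + 6 = 54
  54*16 + 0 = 864
  864*16 + 0 = 13824
Decimal = 13824

13824


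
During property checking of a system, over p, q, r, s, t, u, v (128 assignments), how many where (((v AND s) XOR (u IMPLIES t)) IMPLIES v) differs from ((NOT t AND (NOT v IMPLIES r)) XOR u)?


F1 = (((v AND s) XOR (u IMPLIES t)) IMPLIES v)
F2 = ((NOT t AND (NOT v IMPLIES r)) XOR u)
Evaluate both on each of 128 rows (bits = p,q,r,s,t,u,v):
  row 0 [0000000]: F1=0 F2=0 -> 0
  row 1 [0000001]: F1=1 F2=1 -> 0
  row 2 [0000010]: F1=1 F2=1 -> 0
  row 3 [0000011]: F1=1 F2=0 (differ) -> 1
  row 4 [0000100]: F1=0 F2=0 -> 0
  (every remaining row is evaluated the same way; all 128 results are listed next)
Full result column, 8 rows per line (p,q,r,s fixed per line; t,u,v runs 000..111 left to right):
  rows 0-7 [p,q,r,s=0000]: 00010110  (ones: 3)
  rows 8-15 [p,q,r,s=0001]: 00010110  (ones: 3)
  rows 16-23 [p,q,r,s=0010]: 10110110  (ones: 5)
  rows 24-31 [p,q,r,s=0011]: 10110110  (ones: 5)
  rows 32-39 [p,q,r,s=0100]: 00010110  (ones: 3)
  rows 40-47 [p,q,r,s=0101]: 00010110  (ones: 3)
  rows 48-55 [p,q,r,s=0110]: 10110110  (ones: 5)
  rows 56-63 [p,q,r,s=0111]: 10110110  (ones: 5)
  rows 64-71 [p,q,r,s=1000]: 00010110  (ones: 3)
  rows 72-79 [p,q,r,s=1001]: 00010110  (ones: 3)
  rows 80-87 [p,q,r,s=1010]: 10110110  (ones: 5)
  rows 88-95 [p,q,r,s=1011]: 10110110  (ones: 5)
  rows 96-103 [p,q,r,s=1100]: 00010110  (ones: 3)
  rows 104-111 [p,q,r,s=1101]: 00010110  (ones: 3)
  rows 112-119 [p,q,r,s=1110]: 10110110  (ones: 5)
  rows 120-127 [p,q,r,s=1111]: 10110110  (ones: 5)
Disagreements = 3+3+5+5+3+3+5+5+3+3+5+5+3+3+5+5 = 64

64


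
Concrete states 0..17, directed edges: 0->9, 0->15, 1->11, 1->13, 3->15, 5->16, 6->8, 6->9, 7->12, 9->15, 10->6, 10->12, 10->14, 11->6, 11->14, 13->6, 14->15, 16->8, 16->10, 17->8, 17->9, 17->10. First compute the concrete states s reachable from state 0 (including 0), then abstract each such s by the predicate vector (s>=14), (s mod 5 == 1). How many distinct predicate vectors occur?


BFS from 0:
Concrete reachable: {0, 9, 15}
Abstract via predicates (s>=14), (s mod 5 == 1):
  (0,0) <- {0, 9}
  (1,0) <- {15}
Distinct abstract states = 2

2


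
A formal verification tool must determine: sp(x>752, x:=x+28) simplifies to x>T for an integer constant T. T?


Formula: sp(P, x:=E) = exists old_x. (x = E[old_x/x]) AND P[old_x/x] (old_x is the value of x before the assignment; eliminate old_x by solving x = E[old_x/x] for old_x)
Step 1: Precondition P: x>752, i.e. old_x > 752
Step 2: Assignment gives x = old_x + 28, so old_x = x - 28
Step 3: Substitute into P: x - 28 > 752
Step 4: Simplify: x > 752+28 = 780

780


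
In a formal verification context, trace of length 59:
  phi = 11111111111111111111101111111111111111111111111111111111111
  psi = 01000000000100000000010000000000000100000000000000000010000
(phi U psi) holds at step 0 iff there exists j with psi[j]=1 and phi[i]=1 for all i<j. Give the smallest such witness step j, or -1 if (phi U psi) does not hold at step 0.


(phi U psi) at 0: need smallest j with psi[j]=1 and phi[i]=1 for all i in [0,j).
Scan from step 0:
  step 0: phi=1, psi=0 -> continue
  step 1: psi=1 and phi held for [0,1) -> witness found
Witness step = 1

1


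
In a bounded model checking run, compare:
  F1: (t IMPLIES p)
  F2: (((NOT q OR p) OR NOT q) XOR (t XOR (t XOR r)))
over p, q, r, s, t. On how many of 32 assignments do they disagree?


F1 = (t IMPLIES p)
F2 = (((NOT q OR p) OR NOT q) XOR (t XOR (t XOR r)))
Evaluate both on each of 32 rows (bits = p,q,r,s,t):
  row 0 [00000]: F1=1 F2=1 -> 0
  row 1 [00001]: F1=0 F2=1 (differ) -> 1
  row 2 [00010]: F1=1 F2=1 -> 0
  row 3 [00011]: F1=0 F2=1 (differ) -> 1
  row 4 [00100]: F1=1 F2=0 (differ) -> 1
  row 5 [00101]: F1=0 F2=0 -> 0
  row 6 [00110]: F1=1 F2=0 (differ) -> 1
  row 7 [00111]: F1=0 F2=0 -> 0
  row 8 [01000]: F1=1 F2=0 (differ) -> 1
  row 9 [01001]: F1=0 F2=0 -> 0
  row 10 [01010]: F1=1 F2=0 (differ) -> 1
  row 11 [01011]: F1=0 F2=0 -> 0
  row 12 [01100]: F1=1 F2=1 -> 0
  row 13 [01101]: F1=0 F2=1 (differ) -> 1
  row 14 [01110]: F1=1 F2=1 -> 0
  row 15 [01111]: F1=0 F2=1 (differ) -> 1
  row 16 [10000]: F1=1 F2=1 -> 0
  row 17 [10001]: F1=1 F2=1 -> 0
  row 18 [10010]: F1=1 F2=1 -> 0
  row 19 [10011]: F1=1 F2=1 -> 0
  row 20 [10100]: F1=1 F2=0 (differ) -> 1
  row 21 [10101]: F1=1 F2=0 (differ) -> 1
  row 22 [10110]: F1=1 F2=0 (differ) -> 1
  row 23 [10111]: F1=1 F2=0 (differ) -> 1
  row 24 [11000]: F1=1 F2=1 -> 0
  row 25 [11001]: F1=1 F2=1 -> 0
  row 26 [11010]: F1=1 F2=1 -> 0
  row 27 [11011]: F1=1 F2=1 -> 0
  row 28 [11100]: F1=1 F2=0 (differ) -> 1
  row 29 [11101]: F1=1 F2=0 (differ) -> 1
  row 30 [11110]: F1=1 F2=0 (differ) -> 1
  row 31 [11111]: F1=1 F2=0 (differ) -> 1
Full result column, 8 rows per line (p,q fixed per line; r,s,t runs 000..111 left to right):
  rows 0-7 [p,q=00]: 01011010  (ones: 4)
  rows 8-15 [p,q=01]: 10100101  (ones: 4)
  rows 16-23 [p,q=10]: 00001111  (ones: 4)
  rows 24-31 [p,q=11]: 00001111  (ones: 4)
Disagreements = 4+4+4+4 = 16

16


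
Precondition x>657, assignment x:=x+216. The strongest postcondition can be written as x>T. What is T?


Formula: sp(P, x:=E) = exists old_x. (x = E[old_x/x]) AND P[old_x/x] (old_x is the value of x before the assignment; eliminate old_x by solving x = E[old_x/x] for old_x)
Step 1: Precondition P: x>657, i.e. old_x > 657
Step 2: Assignment gives x = old_x + 216, so old_x = x - 216
Step 3: Substitute into P: x - 216 > 657
Step 4: Simplify: x > 657+216 = 873

873


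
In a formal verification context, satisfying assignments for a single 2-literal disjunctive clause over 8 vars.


Step 1: Total=2^8=256
Step 2: Unsat when all 2 false: 2^6=64
Step 3: Sat=256-64=192

192


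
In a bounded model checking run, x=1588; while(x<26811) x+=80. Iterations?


Step 1: x goes from 1588 toward 26811 by 80; the body runs while x<26811, so iterations = ceil((bound-start)/step)
Step 2: Distance=25223
Step 3: ceil(25223/80)=316

316


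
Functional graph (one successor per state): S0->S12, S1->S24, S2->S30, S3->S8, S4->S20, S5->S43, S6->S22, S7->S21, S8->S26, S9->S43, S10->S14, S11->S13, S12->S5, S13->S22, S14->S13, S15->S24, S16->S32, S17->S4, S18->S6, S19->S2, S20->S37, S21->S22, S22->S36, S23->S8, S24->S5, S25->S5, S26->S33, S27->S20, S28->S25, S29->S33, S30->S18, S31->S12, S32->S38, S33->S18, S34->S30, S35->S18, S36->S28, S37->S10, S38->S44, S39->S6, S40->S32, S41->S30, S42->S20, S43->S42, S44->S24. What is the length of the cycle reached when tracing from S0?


Trace from S0 until a state repeats:
  S0 -> S12 -> S5 -> S43 -> S42 -> S20 -> S37 -> S10 -> S14 -> S13 -> S22 -> S36 -> S28 -> S25 -> S5
S5 first seen at step 2, revisited at step 14.
Cycle length = 14 - 2 = 12

12


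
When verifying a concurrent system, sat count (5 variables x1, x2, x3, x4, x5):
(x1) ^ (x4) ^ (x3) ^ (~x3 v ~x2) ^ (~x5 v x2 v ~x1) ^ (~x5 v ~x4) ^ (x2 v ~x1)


CNF with 7 clauses over 5 vars (32 assignments).
An assignment satisfies CNF iff every clause has >=1 true literal.
Check each row (bits = x1,x2,x3,x4,x5; clause T/F shown):
  row 0 [00000]: clauses=FFFTTTT -> 0
  row 1 [00001]: clauses=FFFTTTT -> 0
  row 2 [00010]: clauses=FTFTTTT -> 0
  row 3 [00011]: clauses=FTFTTFT -> 0
  row 4 [00100]: clauses=FFTTTTT -> 0
  row 5 [00101]: clauses=FFTTTTT -> 0
  row 6 [00110]: clauses=FTTTTTT -> 0
  row 7 [00111]: clauses=FTTTTFT -> 0
  row 8 [01000]: clauses=FFFTTTT -> 0
  row 9 [01001]: clauses=FFFTTTT -> 0
  row 10 [01010]: clauses=FTFTTTT -> 0
  row 11 [01011]: clauses=FTFTTFT -> 0
  row 12 [01100]: clauses=FFTFTTT -> 0
  row 13 [01101]: clauses=FFTFTTT -> 0
  row 14 [01110]: clauses=FTTFTTT -> 0
  row 15 [01111]: clauses=FTTFTFT -> 0
  row 16 [10000]: clauses=TFFTTTF -> 0
  row 17 [10001]: clauses=TFFTFTF -> 0
  row 18 [10010]: clauses=TTFTTTF -> 0
  row 19 [10011]: clauses=TTFTFFF -> 0
  row 20 [10100]: clauses=TFTTTTF -> 0
  row 21 [10101]: clauses=TFTTFTF -> 0
  row 22 [10110]: clauses=TTTTTTF -> 0
  row 23 [10111]: clauses=TTTTFFF -> 0
  row 24 [11000]: clauses=TFFTTTT -> 0
  row 25 [11001]: clauses=TFFTTTT -> 0
  row 26 [11010]: clauses=TTFTTTT -> 0
  row 27 [11011]: clauses=TTFTTFT -> 0
  row 28 [11100]: clauses=TFTFTTT -> 0
  row 29 [11101]: clauses=TFTFTTT -> 0
  row 30 [11110]: clauses=TTTFTTT -> 0
  row 31 [11111]: clauses=TTTFTFT -> 0
Full result column, 8 rows per line (x1,x2 fixed per line; x3,x4,x5 runs 000..111 left to right):
  rows 0-7 [x1,x2=00]: 00000000  (ones: 0)
  rows 8-15 [x1,x2=01]: 00000000  (ones: 0)
  rows 16-23 [x1,x2=10]: 00000000  (ones: 0)
  rows 24-31 [x1,x2=11]: 00000000  (ones: 0)
Satisfying assignments = 0+0+0+0 = 0

0


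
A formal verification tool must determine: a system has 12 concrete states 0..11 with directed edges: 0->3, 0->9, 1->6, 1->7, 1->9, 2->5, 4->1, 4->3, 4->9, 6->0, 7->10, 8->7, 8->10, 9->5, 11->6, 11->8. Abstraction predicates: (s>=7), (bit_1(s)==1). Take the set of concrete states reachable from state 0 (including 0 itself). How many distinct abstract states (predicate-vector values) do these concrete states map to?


BFS from 0:
Concrete reachable: {0, 3, 5, 9}
Abstract via predicates (s>=7), (bit_1(s)==1):
  (0,0) <- {0, 5}
  (0,1) <- {3}
  (1,0) <- {9}
Distinct abstract states = 3

3


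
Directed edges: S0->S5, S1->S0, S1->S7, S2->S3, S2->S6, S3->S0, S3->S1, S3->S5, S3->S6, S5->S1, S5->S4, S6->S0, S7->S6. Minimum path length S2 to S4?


BFS layer-by-layer from S2:
  dist 0: {S2}
  dist 1: {S3, S6}
  dist 2: {S0, S1, S5}
  dist 3: {S4, S7}
  -> S4 reached at distance 3
Shortest path length = 3

3


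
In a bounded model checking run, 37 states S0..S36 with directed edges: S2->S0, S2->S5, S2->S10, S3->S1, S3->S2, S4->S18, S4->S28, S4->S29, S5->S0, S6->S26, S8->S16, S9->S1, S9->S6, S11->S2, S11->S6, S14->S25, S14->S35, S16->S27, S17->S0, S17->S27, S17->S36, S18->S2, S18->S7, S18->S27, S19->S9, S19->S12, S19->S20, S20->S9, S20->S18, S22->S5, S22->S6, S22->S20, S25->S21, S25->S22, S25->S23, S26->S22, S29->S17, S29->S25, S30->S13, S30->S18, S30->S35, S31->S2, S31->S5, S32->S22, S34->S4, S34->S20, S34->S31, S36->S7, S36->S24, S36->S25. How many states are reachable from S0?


BFS from S0:
  layer 0: {S0}
Reachable set: {S0}
Count = 1

1


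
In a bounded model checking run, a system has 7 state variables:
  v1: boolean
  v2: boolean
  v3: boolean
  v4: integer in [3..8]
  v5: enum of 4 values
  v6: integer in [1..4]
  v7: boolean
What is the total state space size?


State space = product of domain sizes of all variables.
Domain sizes:
  v1 (boolean): 2
  v2 (boolean): 2
  v3 (boolean): 2
  v4 (integer in [3..8]): 6
  v5 (enum of 4 values): 4
  v6 (integer in [1..4]): 4
  v7 (boolean): 2
Product = 2 * 2 * 2 * 6 * 4 * 4 * 2 = 1536

1536


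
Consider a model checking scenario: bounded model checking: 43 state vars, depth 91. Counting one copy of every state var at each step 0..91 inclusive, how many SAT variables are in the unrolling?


BMC unrolls to depth k, creating one copy of each state var for steps 0..k.
Step count = 91 + 1 = 92 (steps 0 through 91)
Vars per step = 43
Total = 43 * 92 = 3956

3956
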